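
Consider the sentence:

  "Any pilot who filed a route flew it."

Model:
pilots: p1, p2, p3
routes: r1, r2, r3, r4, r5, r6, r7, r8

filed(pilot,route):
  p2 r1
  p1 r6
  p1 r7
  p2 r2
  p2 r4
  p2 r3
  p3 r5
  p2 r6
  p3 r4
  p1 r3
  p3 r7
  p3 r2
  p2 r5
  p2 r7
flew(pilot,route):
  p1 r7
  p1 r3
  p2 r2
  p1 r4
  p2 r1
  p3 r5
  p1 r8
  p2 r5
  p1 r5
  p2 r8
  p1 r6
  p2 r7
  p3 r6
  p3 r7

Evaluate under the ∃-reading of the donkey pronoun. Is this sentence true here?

"it" takes "a route" as antecedent — a donkey pronoun bound across the clause boundary.
Weak reading: every pilot p with some filed-route has at least one filed-route r such that flew(p,r).
Per pilot: p1:✓  p2:✓  p3:✓
Every pilot in the restrictor has a witness.

True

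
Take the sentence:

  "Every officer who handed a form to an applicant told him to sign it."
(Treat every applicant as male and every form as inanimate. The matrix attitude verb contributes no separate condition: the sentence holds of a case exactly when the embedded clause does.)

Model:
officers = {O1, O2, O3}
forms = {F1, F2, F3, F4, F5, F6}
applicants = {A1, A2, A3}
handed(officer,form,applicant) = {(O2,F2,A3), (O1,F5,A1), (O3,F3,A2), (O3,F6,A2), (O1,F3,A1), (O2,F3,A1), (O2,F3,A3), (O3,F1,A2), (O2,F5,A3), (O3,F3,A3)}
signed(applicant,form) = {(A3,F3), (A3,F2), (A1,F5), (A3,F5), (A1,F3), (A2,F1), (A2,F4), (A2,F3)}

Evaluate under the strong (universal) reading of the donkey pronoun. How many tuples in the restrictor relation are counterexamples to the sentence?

"him" takes "an applicant" as antecedent and "it" takes "a form"; both are donkey pronouns co-varying with the restrictor.
Strong reading: for every (o,f,a) with handed(o,f,a), signed(a,f).
Restrictor triples: (O1,F3,A1)→signed(A1,F3) ✓  (O1,F5,A1)→signed(A1,F5) ✓  (O2,F2,A3)→signed(A3,F2) ✓  (O2,F3,A1)→signed(A1,F3) ✓  (O2,F3,A3)→signed(A3,F3) ✓  (O2,F5,A3)→signed(A3,F5) ✓  (O3,F1,A2)→signed(A2,F1) ✓  (O3,F3,A2)→signed(A2,F3) ✓  (O3,F3,A3)→signed(A3,F3) ✓  (O3,F6,A2)→signed(A2,F6) ✗
Counterexamples (restrictor triples failing the scope): 1.

1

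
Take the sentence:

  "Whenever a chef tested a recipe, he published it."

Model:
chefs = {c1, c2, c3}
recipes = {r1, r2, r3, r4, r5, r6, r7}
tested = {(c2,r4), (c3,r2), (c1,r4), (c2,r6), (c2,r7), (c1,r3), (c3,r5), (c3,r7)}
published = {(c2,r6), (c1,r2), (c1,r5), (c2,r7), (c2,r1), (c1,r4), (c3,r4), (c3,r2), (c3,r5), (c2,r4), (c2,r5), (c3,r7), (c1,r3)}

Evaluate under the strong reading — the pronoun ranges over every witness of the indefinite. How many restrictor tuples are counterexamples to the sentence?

0

"it" takes "a recipe" as antecedent — a donkey pronoun bound across the clause boundary.
Strong reading: for every (c,r) with tested(c,r), published(c,r).
Restrictor pairs: (c1,r3) ✓  (c1,r4) ✓  (c2,r4) ✓  (c2,r6) ✓  (c2,r7) ✓  (c3,r2) ✓  (c3,r5) ✓  (c3,r7) ✓
Counterexamples (restrictor pairs failing the scope): 0.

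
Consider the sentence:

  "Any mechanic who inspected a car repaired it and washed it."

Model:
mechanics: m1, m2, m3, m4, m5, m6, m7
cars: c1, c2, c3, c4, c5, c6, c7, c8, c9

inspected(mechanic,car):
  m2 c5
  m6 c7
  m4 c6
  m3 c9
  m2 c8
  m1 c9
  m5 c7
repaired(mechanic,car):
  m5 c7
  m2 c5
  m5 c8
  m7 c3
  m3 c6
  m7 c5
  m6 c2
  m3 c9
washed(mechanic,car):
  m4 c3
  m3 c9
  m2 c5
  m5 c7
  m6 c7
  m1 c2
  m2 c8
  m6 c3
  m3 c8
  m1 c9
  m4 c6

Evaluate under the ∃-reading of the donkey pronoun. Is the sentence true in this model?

"it" takes "a car" as antecedent — a donkey pronoun bound across the clause boundary.
Weak reading: every mechanic m with some inspected-car has at least one inspected-car c such that repaired(m,c) ∧ washed(m,c).
Per mechanic: m1:✗  m2:✓  m3:✓  m4:✗  m5:✓  m6:✗
m1 has no witness among its inspected-cars.

False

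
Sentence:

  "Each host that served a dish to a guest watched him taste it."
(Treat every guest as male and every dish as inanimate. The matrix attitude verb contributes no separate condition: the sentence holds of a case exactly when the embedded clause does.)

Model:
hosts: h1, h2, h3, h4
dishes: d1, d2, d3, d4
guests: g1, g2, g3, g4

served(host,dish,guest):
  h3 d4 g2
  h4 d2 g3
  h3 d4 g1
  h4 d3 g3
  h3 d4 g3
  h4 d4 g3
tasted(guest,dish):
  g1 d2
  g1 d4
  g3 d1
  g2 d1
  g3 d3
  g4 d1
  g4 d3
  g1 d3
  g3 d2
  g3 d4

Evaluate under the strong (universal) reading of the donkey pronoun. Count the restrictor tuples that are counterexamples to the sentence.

"him" takes "a guest" as antecedent and "it" takes "a dish"; both are donkey pronouns co-varying with the restrictor.
Strong reading: for every (h,d,g) with served(h,d,g), tasted(g,d).
Restrictor triples: (h3,d4,g1)→tasted(g1,d4) ✓  (h3,d4,g2)→tasted(g2,d4) ✗  (h3,d4,g3)→tasted(g3,d4) ✓  (h4,d2,g3)→tasted(g3,d2) ✓  (h4,d3,g3)→tasted(g3,d3) ✓  (h4,d4,g3)→tasted(g3,d4) ✓
Counterexamples (restrictor triples failing the scope): 1.

1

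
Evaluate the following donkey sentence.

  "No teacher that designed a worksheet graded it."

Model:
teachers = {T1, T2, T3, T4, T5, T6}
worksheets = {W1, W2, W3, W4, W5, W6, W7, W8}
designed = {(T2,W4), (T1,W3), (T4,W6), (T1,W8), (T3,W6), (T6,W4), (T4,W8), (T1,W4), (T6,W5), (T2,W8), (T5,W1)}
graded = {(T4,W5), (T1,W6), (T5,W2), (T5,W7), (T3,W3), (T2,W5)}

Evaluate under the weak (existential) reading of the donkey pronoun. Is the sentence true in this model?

True

"it" takes "a worksheet" as antecedent — a donkey pronoun bound across the clause boundary.
Truth condition: for no (t,w) with designed(t,w) does graded(t,w) hold.
Restrictor pairs — does the scope hold? (T1,W3):fails  (T1,W4):fails  (T1,W8):fails  (T2,W4):fails  (T2,W8):fails  (T3,W6):fails  (T4,W6):fails  (T4,W8):fails  (T5,W1):fails  (T6,W4):fails  (T6,W5):fails
Scope holds for no restrictor pair, so the sentence is true.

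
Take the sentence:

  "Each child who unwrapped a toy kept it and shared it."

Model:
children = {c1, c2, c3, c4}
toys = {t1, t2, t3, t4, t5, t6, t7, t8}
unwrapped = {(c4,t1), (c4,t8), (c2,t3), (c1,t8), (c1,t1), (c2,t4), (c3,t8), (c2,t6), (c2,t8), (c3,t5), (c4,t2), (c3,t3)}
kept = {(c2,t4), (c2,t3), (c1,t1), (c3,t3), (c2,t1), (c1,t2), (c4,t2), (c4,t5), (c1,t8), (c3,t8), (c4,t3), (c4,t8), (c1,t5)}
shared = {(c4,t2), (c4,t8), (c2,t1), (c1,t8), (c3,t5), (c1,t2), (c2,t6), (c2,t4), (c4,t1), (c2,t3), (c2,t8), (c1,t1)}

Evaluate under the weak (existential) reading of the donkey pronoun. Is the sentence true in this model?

"it" takes "a toy" as antecedent — a donkey pronoun bound across the clause boundary.
Weak reading: every child c with some unwrapped-toy has at least one unwrapped-toy t such that kept(c,t) ∧ shared(c,t).
Per child: c1:✓  c2:✓  c3:✗  c4:✓
c3 has no witness among its unwrapped-toys.

False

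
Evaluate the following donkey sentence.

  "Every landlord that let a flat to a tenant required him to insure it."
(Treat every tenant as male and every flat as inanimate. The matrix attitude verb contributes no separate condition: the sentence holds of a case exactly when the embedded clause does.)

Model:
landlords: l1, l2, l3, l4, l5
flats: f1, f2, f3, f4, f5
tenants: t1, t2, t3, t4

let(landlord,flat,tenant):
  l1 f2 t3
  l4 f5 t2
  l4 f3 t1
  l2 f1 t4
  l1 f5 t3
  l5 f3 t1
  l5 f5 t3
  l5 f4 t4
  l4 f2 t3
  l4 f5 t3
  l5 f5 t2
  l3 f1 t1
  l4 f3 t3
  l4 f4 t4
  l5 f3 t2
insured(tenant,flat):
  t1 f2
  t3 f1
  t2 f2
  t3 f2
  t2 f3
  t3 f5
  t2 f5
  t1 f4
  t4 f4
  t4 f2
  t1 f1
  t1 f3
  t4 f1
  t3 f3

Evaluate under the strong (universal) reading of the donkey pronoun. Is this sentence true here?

True

"him" takes "a tenant" as antecedent and "it" takes "a flat"; both are donkey pronouns co-varying with the restrictor.
Strong reading: for every (l,f,t) with let(l,f,t), insured(t,f).
Restrictor triples: (l1,f2,t3)→insured(t3,f2) ✓  (l1,f5,t3)→insured(t3,f5) ✓  (l2,f1,t4)→insured(t4,f1) ✓  (l3,f1,t1)→insured(t1,f1) ✓  (l4,f2,t3)→insured(t3,f2) ✓  (l4,f3,t1)→insured(t1,f3) ✓  (l4,f3,t3)→insured(t3,f3) ✓  (l4,f4,t4)→insured(t4,f4) ✓  (l4,f5,t2)→insured(t2,f5) ✓  (l4,f5,t3)→insured(t3,f5) ✓  (l5,f3,t1)→insured(t1,f3) ✓  (l5,f3,t2)→insured(t2,f3) ✓  (l5,f4,t4)→insured(t4,f4) ✓  (l5,f5,t2)→insured(t2,f5) ✓  (l5,f5,t3)→insured(t3,f5) ✓
Every restrictor triple satisfies the scope.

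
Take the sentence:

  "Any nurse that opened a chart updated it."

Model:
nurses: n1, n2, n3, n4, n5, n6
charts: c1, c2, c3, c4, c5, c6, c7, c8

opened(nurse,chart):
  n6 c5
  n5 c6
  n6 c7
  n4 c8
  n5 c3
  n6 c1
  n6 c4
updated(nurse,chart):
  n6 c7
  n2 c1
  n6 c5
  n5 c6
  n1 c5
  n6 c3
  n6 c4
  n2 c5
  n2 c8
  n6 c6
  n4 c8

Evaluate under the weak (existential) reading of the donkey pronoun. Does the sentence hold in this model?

"it" takes "a chart" as antecedent — a donkey pronoun bound across the clause boundary.
Weak reading: every nurse n with some opened-chart has at least one opened-chart c such that updated(n,c).
Per nurse: n4:✓  n5:✓  n6:✓
Every nurse in the restrictor has a witness.

True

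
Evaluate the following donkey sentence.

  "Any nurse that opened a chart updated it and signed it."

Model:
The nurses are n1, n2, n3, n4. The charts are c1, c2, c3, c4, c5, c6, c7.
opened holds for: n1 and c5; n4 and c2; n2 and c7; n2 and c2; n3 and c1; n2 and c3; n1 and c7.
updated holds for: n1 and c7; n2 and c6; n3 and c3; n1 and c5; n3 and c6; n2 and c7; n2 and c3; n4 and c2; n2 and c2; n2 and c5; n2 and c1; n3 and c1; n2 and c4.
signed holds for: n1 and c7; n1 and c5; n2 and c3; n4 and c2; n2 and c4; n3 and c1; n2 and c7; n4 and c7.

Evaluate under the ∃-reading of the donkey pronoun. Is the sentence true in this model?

True

"it" takes "a chart" as antecedent — a donkey pronoun bound across the clause boundary.
Weak reading: every nurse n with some opened-chart has at least one opened-chart c such that updated(n,c) ∧ signed(n,c).
Per nurse: n1:✓  n2:✓  n3:✓  n4:✓
Every nurse in the restrictor has a witness.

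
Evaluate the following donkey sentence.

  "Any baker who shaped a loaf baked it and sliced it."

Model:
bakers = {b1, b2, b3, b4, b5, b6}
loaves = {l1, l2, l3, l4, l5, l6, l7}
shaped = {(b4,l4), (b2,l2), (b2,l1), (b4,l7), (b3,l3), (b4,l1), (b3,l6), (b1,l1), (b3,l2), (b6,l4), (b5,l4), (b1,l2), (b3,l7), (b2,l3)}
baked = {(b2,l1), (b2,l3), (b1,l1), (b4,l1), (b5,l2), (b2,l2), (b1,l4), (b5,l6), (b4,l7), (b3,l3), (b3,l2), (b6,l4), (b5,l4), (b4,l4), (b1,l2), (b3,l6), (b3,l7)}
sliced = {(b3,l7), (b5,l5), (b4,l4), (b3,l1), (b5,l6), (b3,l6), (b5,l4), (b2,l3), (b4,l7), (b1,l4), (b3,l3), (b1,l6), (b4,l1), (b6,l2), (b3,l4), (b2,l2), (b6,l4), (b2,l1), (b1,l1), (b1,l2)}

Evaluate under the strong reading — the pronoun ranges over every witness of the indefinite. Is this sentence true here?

False

"it" takes "a loaf" as antecedent — a donkey pronoun bound across the clause boundary.
Strong reading: for every (b,l) with shaped(b,l), baked(b,l) ∧ sliced(b,l).
Restrictor pairs: (b1,l1) ✓  (b1,l2) ✓  (b2,l1) ✓  (b2,l2) ✓  (b2,l3) ✓  (b3,l2) ✗  (b3,l3) ✓  (b3,l6) ✓  (b3,l7) ✓  (b4,l1) ✓  (b4,l4) ✓  (b4,l7) ✓  (b5,l4) ✓  (b6,l4) ✓
Counterexample: (b3,l2) is in shaped but fails the scope.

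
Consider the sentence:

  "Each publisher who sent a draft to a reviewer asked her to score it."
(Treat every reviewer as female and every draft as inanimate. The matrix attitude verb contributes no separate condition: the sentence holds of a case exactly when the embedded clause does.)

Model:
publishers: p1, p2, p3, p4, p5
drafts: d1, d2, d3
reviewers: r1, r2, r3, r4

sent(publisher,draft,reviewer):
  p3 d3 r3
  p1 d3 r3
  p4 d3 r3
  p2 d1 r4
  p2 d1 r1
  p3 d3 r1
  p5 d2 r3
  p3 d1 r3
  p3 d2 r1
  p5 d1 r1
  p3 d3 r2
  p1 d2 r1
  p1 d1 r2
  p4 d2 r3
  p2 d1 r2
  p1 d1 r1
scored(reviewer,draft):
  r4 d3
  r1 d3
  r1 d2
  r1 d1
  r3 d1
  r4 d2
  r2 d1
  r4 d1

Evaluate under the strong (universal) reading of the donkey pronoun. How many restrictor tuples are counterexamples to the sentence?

6

"her" takes "a reviewer" as antecedent and "it" takes "a draft"; both are donkey pronouns co-varying with the restrictor.
Strong reading: for every (p,d,r) with sent(p,d,r), scored(r,d).
Restrictor triples: (p1,d1,r1)→scored(r1,d1) ✓  (p1,d1,r2)→scored(r2,d1) ✓  (p1,d2,r1)→scored(r1,d2) ✓  (p1,d3,r3)→scored(r3,d3) ✗  (p2,d1,r1)→scored(r1,d1) ✓  (p2,d1,r2)→scored(r2,d1) ✓  (p2,d1,r4)→scored(r4,d1) ✓  (p3,d1,r3)→scored(r3,d1) ✓  (p3,d2,r1)→scored(r1,d2) ✓  (p3,d3,r1)→scored(r1,d3) ✓  (p3,d3,r2)→scored(r2,d3) ✗  (p3,d3,r3)→scored(r3,d3) ✗  (p4,d2,r3)→scored(r3,d2) ✗  (p4,d3,r3)→scored(r3,d3) ✗  (p5,d1,r1)→scored(r1,d1) ✓  (p5,d2,r3)→scored(r3,d2) ✗
Counterexamples (restrictor triples failing the scope): 6.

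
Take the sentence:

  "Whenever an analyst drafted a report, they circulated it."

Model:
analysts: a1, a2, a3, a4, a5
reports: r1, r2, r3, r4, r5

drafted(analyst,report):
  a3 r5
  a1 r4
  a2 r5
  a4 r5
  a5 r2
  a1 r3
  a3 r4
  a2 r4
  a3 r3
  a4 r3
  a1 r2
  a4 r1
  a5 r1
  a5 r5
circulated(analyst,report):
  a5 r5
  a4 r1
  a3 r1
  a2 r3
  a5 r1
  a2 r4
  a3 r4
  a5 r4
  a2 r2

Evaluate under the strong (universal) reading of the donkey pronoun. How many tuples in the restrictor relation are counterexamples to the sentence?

9

"it" takes "a report" as antecedent — a donkey pronoun bound across the clause boundary.
Strong reading: for every (a,r) with drafted(a,r), circulated(a,r).
Restrictor pairs: (a1,r2) ✗  (a1,r3) ✗  (a1,r4) ✗  (a2,r4) ✓  (a2,r5) ✗  (a3,r3) ✗  (a3,r4) ✓  (a3,r5) ✗  (a4,r1) ✓  (a4,r3) ✗  (a4,r5) ✗  (a5,r1) ✓  (a5,r2) ✗  (a5,r5) ✓
Counterexamples (restrictor pairs failing the scope): 9.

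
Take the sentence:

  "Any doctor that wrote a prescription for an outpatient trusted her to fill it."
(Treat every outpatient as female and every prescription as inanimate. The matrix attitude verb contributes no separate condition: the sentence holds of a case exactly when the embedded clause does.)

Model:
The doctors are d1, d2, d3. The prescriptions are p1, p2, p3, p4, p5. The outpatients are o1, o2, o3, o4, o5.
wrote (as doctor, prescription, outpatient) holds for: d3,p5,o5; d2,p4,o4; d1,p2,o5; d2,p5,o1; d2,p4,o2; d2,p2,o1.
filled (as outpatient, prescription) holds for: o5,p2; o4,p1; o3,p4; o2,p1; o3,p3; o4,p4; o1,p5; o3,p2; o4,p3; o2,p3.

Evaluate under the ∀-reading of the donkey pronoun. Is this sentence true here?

False

"her" takes "an outpatient" as antecedent and "it" takes "a prescription"; both are donkey pronouns co-varying with the restrictor.
Strong reading: for every (d,p,o) with wrote(d,p,o), filled(o,p).
Restrictor triples: (d1,p2,o5)→filled(o5,p2) ✓  (d2,p2,o1)→filled(o1,p2) ✗  (d2,p4,o2)→filled(o2,p4) ✗  (d2,p4,o4)→filled(o4,p4) ✓  (d2,p5,o1)→filled(o1,p5) ✓  (d3,p5,o5)→filled(o5,p5) ✗
Counterexample: (d2,p2,o1) — filled(o1,p2) does not hold.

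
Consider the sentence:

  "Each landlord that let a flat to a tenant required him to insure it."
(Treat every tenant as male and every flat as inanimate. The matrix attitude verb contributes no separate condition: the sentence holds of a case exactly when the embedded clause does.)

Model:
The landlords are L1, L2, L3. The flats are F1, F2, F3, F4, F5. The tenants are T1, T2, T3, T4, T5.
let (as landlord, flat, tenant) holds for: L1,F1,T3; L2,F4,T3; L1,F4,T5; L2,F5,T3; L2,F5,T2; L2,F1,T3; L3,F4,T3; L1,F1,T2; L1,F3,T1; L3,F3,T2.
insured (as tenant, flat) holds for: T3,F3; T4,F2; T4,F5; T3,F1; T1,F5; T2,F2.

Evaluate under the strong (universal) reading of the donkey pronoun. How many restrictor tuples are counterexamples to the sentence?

"him" takes "a tenant" as antecedent and "it" takes "a flat"; both are donkey pronouns co-varying with the restrictor.
Strong reading: for every (l,f,t) with let(l,f,t), insured(t,f).
Restrictor triples: (L1,F1,T2)→insured(T2,F1) ✗  (L1,F1,T3)→insured(T3,F1) ✓  (L1,F3,T1)→insured(T1,F3) ✗  (L1,F4,T5)→insured(T5,F4) ✗  (L2,F1,T3)→insured(T3,F1) ✓  (L2,F4,T3)→insured(T3,F4) ✗  (L2,F5,T2)→insured(T2,F5) ✗  (L2,F5,T3)→insured(T3,F5) ✗  (L3,F3,T2)→insured(T2,F3) ✗  (L3,F4,T3)→insured(T3,F4) ✗
Counterexamples (restrictor triples failing the scope): 8.

8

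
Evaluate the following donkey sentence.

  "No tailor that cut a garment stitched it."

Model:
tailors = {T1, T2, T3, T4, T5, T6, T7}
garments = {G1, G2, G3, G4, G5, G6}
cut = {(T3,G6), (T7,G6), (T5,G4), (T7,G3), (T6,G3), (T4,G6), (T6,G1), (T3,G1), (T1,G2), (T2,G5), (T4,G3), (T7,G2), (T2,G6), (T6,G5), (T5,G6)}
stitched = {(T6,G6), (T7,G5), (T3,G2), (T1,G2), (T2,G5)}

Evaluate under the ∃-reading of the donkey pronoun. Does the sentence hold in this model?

False

"it" takes "a garment" as antecedent — a donkey pronoun bound across the clause boundary.
Truth condition: for no (t,g) with cut(t,g) does stitched(t,g) hold.
Restrictor pairs — does the scope hold? (T1,G2):holds  (T2,G5):holds  (T2,G6):fails  (T3,G1):fails  (T3,G6):fails  (T4,G3):fails  (T4,G6):fails  (T5,G4):fails  (T5,G6):fails  (T6,G1):fails  (T6,G3):fails  (T6,G5):fails  (T7,G2):fails  (T7,G3):fails  (T7,G6):fails
Scope holds for 2 pair(s), so the sentence is false.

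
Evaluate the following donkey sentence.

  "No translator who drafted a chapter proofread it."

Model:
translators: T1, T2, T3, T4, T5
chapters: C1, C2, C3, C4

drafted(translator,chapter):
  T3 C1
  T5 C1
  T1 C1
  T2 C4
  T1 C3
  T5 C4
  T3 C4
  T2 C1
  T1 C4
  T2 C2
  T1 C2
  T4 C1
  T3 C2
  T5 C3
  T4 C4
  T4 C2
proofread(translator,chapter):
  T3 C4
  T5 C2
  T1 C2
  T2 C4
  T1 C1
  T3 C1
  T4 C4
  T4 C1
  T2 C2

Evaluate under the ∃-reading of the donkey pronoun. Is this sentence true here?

False

"it" takes "a chapter" as antecedent — a donkey pronoun bound across the clause boundary.
Truth condition: for no (t,c) with drafted(t,c) does proofread(t,c) hold.
Restrictor pairs — does the scope hold? (T1,C1):holds  (T1,C2):holds  (T1,C3):fails  (T1,C4):fails  (T2,C1):fails  (T2,C2):holds  (T2,C4):holds  (T3,C1):holds  (T3,C2):fails  (T3,C4):holds  (T4,C1):holds  (T4,C2):fails  (T4,C4):holds  (T5,C1):fails  (T5,C3):fails  (T5,C4):fails
Scope holds for 8 pair(s), so the sentence is false.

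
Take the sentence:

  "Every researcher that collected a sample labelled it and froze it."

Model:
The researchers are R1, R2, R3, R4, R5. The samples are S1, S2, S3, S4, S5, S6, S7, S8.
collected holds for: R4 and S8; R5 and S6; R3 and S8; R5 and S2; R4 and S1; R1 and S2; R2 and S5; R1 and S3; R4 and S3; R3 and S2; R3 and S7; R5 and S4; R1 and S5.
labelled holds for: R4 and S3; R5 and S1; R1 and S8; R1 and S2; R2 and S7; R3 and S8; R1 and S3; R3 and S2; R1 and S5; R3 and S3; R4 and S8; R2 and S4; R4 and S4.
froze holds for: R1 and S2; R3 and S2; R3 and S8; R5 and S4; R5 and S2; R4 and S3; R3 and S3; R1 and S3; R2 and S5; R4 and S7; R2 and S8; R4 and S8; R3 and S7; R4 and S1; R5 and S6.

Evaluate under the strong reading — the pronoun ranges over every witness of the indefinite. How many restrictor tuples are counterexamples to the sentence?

7

"it" takes "a sample" as antecedent — a donkey pronoun bound across the clause boundary.
Strong reading: for every (r,s) with collected(r,s), labelled(r,s) ∧ froze(r,s).
Restrictor pairs: (R1,S2) ✓  (R1,S3) ✓  (R1,S5) ✗  (R2,S5) ✗  (R3,S2) ✓  (R3,S7) ✗  (R3,S8) ✓  (R4,S1) ✗  (R4,S3) ✓  (R4,S8) ✓  (R5,S2) ✗  (R5,S4) ✗  (R5,S6) ✗
Counterexamples (restrictor pairs failing the scope): 7.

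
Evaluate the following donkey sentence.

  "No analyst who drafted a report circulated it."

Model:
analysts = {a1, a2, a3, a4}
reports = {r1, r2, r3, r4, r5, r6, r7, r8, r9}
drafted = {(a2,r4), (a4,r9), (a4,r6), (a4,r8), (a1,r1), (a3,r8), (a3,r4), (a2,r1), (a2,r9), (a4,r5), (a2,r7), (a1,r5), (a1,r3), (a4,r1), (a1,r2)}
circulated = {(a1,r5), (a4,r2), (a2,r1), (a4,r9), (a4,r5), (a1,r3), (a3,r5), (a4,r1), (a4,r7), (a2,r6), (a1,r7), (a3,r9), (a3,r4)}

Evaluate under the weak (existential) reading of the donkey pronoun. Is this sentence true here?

"it" takes "a report" as antecedent — a donkey pronoun bound across the clause boundary.
Truth condition: for no (a,r) with drafted(a,r) does circulated(a,r) hold.
Restrictor pairs — does the scope hold? (a1,r1):fails  (a1,r2):fails  (a1,r3):holds  (a1,r5):holds  (a2,r1):holds  (a2,r4):fails  (a2,r7):fails  (a2,r9):fails  (a3,r4):holds  (a3,r8):fails  (a4,r1):holds  (a4,r5):holds  (a4,r6):fails  (a4,r8):fails  (a4,r9):holds
Scope holds for 7 pair(s), so the sentence is false.

False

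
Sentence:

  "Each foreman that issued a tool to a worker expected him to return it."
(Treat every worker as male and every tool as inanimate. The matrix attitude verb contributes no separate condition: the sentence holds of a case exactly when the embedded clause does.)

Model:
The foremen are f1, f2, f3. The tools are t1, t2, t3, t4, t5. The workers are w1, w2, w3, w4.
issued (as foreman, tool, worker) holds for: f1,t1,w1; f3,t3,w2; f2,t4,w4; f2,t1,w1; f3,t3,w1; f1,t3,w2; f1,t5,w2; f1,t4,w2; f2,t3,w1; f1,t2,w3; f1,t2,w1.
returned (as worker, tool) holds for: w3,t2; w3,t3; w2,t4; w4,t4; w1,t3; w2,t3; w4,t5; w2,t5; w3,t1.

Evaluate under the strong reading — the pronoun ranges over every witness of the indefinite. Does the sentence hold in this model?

False

"him" takes "a worker" as antecedent and "it" takes "a tool"; both are donkey pronouns co-varying with the restrictor.
Strong reading: for every (f,t,w) with issued(f,t,w), returned(w,t).
Restrictor triples: (f1,t1,w1)→returned(w1,t1) ✗  (f1,t2,w1)→returned(w1,t2) ✗  (f1,t2,w3)→returned(w3,t2) ✓  (f1,t3,w2)→returned(w2,t3) ✓  (f1,t4,w2)→returned(w2,t4) ✓  (f1,t5,w2)→returned(w2,t5) ✓  (f2,t1,w1)→returned(w1,t1) ✗  (f2,t3,w1)→returned(w1,t3) ✓  (f2,t4,w4)→returned(w4,t4) ✓  (f3,t3,w1)→returned(w1,t3) ✓  (f3,t3,w2)→returned(w2,t3) ✓
Counterexample: (f1,t1,w1) — returned(w1,t1) does not hold.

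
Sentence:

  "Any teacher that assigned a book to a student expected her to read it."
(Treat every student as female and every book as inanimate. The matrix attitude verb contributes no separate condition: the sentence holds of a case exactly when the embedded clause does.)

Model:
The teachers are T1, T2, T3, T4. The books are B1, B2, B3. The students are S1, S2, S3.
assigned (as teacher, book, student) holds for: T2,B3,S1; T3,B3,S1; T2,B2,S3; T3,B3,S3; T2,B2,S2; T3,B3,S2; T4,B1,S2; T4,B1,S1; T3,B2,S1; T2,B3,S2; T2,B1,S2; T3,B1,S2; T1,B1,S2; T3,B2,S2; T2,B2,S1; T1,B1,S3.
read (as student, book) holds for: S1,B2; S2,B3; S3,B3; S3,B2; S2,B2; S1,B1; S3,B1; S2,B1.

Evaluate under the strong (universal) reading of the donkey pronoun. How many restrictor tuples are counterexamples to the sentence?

2

"her" takes "a student" as antecedent and "it" takes "a book"; both are donkey pronouns co-varying with the restrictor.
Strong reading: for every (t,b,s) with assigned(t,b,s), read(s,b).
Restrictor triples: (T1,B1,S2)→read(S2,B1) ✓  (T1,B1,S3)→read(S3,B1) ✓  (T2,B1,S2)→read(S2,B1) ✓  (T2,B2,S1)→read(S1,B2) ✓  (T2,B2,S2)→read(S2,B2) ✓  (T2,B2,S3)→read(S3,B2) ✓  (T2,B3,S1)→read(S1,B3) ✗  (T2,B3,S2)→read(S2,B3) ✓  (T3,B1,S2)→read(S2,B1) ✓  (T3,B2,S1)→read(S1,B2) ✓  (T3,B2,S2)→read(S2,B2) ✓  (T3,B3,S1)→read(S1,B3) ✗  (T3,B3,S2)→read(S2,B3) ✓  (T3,B3,S3)→read(S3,B3) ✓  (T4,B1,S1)→read(S1,B1) ✓  (T4,B1,S2)→read(S2,B1) ✓
Counterexamples (restrictor triples failing the scope): 2.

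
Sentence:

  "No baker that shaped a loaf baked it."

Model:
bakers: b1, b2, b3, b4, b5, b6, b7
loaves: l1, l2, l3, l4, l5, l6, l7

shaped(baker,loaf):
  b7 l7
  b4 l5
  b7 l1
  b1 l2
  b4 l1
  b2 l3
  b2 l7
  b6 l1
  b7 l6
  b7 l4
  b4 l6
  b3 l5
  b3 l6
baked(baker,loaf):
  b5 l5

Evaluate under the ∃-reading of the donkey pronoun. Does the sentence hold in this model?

True

"it" takes "a loaf" as antecedent — a donkey pronoun bound across the clause boundary.
Truth condition: for no (b,l) with shaped(b,l) does baked(b,l) hold.
Restrictor pairs — does the scope hold? (b1,l2):fails  (b2,l3):fails  (b2,l7):fails  (b3,l5):fails  (b3,l6):fails  (b4,l1):fails  (b4,l5):fails  (b4,l6):fails  (b6,l1):fails  (b7,l1):fails  (b7,l4):fails  (b7,l6):fails  (b7,l7):fails
Scope holds for no restrictor pair, so the sentence is true.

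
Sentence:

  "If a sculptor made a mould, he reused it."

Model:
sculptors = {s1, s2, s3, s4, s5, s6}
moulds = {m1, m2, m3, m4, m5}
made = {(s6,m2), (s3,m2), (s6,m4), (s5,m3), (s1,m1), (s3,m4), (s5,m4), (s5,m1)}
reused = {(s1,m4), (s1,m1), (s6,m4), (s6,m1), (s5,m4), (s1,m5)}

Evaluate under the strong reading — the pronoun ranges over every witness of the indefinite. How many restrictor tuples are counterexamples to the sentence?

5

"it" takes "a mould" as antecedent — a donkey pronoun bound across the clause boundary.
Strong reading: for every (s,m) with made(s,m), reused(s,m).
Restrictor pairs: (s1,m1) ✓  (s3,m2) ✗  (s3,m4) ✗  (s5,m1) ✗  (s5,m3) ✗  (s5,m4) ✓  (s6,m2) ✗  (s6,m4) ✓
Counterexamples (restrictor pairs failing the scope): 5.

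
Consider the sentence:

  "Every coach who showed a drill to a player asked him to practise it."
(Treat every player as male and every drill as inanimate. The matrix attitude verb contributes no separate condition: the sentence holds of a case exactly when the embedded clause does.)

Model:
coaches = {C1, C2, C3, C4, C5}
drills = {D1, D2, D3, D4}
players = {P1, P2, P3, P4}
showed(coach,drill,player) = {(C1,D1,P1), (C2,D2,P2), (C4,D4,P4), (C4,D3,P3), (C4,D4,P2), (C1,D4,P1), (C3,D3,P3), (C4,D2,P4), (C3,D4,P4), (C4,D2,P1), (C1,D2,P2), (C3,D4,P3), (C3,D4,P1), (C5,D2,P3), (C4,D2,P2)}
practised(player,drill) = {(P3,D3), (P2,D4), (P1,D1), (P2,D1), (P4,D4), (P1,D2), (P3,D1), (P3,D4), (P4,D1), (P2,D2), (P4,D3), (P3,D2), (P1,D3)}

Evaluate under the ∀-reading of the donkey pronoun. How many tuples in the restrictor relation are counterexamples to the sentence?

"him" takes "a player" as antecedent and "it" takes "a drill"; both are donkey pronouns co-varying with the restrictor.
Strong reading: for every (c,d,p) with showed(c,d,p), practised(p,d).
Restrictor triples: (C1,D1,P1)→practised(P1,D1) ✓  (C1,D2,P2)→practised(P2,D2) ✓  (C1,D4,P1)→practised(P1,D4) ✗  (C2,D2,P2)→practised(P2,D2) ✓  (C3,D3,P3)→practised(P3,D3) ✓  (C3,D4,P1)→practised(P1,D4) ✗  (C3,D4,P3)→practised(P3,D4) ✓  (C3,D4,P4)→practised(P4,D4) ✓  (C4,D2,P1)→practised(P1,D2) ✓  (C4,D2,P2)→practised(P2,D2) ✓  (C4,D2,P4)→practised(P4,D2) ✗  (C4,D3,P3)→practised(P3,D3) ✓  (C4,D4,P2)→practised(P2,D4) ✓  (C4,D4,P4)→practised(P4,D4) ✓  (C5,D2,P3)→practised(P3,D2) ✓
Counterexamples (restrictor triples failing the scope): 3.

3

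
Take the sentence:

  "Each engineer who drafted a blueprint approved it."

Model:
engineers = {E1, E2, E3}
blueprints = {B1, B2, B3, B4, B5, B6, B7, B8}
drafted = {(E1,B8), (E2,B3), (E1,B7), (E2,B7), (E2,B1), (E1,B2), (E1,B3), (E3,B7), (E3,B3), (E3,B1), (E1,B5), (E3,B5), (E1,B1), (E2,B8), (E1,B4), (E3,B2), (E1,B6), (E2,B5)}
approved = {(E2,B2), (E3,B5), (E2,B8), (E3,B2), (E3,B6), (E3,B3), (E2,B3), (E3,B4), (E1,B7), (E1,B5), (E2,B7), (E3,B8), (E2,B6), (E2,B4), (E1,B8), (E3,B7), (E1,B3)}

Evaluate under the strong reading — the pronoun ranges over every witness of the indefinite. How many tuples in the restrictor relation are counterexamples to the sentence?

"it" takes "a blueprint" as antecedent — a donkey pronoun bound across the clause boundary.
Strong reading: for every (e,b) with drafted(e,b), approved(e,b).
Restrictor pairs: (E1,B1) ✗  (E1,B2) ✗  (E1,B3) ✓  (E1,B4) ✗  (E1,B5) ✓  (E1,B6) ✗  (E1,B7) ✓  (E1,B8) ✓  (E2,B1) ✗  (E2,B3) ✓  (E2,B5) ✗  (E2,B7) ✓  (E2,B8) ✓  (E3,B1) ✗  (E3,B2) ✓  (E3,B3) ✓  (E3,B5) ✓  (E3,B7) ✓
Counterexamples (restrictor pairs failing the scope): 7.

7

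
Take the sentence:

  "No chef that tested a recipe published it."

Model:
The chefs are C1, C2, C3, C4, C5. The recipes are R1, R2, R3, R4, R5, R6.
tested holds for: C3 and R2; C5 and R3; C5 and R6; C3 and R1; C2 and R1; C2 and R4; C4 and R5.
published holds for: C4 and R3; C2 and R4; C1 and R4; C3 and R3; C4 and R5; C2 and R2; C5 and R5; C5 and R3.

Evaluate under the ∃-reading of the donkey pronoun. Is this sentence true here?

False

"it" takes "a recipe" as antecedent — a donkey pronoun bound across the clause boundary.
Truth condition: for no (c,r) with tested(c,r) does published(c,r) hold.
Restrictor pairs — does the scope hold? (C2,R1):fails  (C2,R4):holds  (C3,R1):fails  (C3,R2):fails  (C4,R5):holds  (C5,R3):holds  (C5,R6):fails
Scope holds for 3 pair(s), so the sentence is false.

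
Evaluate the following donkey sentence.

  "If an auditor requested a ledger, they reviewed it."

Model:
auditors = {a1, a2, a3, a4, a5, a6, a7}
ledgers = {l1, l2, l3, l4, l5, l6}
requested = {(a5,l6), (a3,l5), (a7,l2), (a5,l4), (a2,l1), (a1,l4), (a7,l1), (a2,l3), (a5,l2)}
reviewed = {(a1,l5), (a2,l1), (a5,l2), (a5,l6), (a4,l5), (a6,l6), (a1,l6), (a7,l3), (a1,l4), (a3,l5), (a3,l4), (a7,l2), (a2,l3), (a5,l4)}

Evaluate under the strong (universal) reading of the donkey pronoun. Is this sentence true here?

"it" takes "a ledger" as antecedent — a donkey pronoun bound across the clause boundary.
Strong reading: for every (a,l) with requested(a,l), reviewed(a,l).
Restrictor pairs: (a1,l4) ✓  (a2,l1) ✓  (a2,l3) ✓  (a3,l5) ✓  (a5,l2) ✓  (a5,l4) ✓  (a5,l6) ✓  (a7,l1) ✗  (a7,l2) ✓
Counterexample: (a7,l1) is in requested but fails the scope.

False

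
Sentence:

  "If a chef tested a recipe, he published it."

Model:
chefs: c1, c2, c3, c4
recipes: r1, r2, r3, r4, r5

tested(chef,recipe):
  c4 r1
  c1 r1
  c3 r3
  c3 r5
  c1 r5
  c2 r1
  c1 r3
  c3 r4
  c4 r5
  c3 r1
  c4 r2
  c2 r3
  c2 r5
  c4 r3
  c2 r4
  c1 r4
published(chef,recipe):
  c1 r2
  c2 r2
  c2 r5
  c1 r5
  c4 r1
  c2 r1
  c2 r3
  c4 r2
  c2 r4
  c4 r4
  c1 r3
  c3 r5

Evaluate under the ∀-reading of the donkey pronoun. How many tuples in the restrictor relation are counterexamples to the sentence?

7

"it" takes "a recipe" as antecedent — a donkey pronoun bound across the clause boundary.
Strong reading: for every (c,r) with tested(c,r), published(c,r).
Restrictor pairs: (c1,r1) ✗  (c1,r3) ✓  (c1,r4) ✗  (c1,r5) ✓  (c2,r1) ✓  (c2,r3) ✓  (c2,r4) ✓  (c2,r5) ✓  (c3,r1) ✗  (c3,r3) ✗  (c3,r4) ✗  (c3,r5) ✓  (c4,r1) ✓  (c4,r2) ✓  (c4,r3) ✗  (c4,r5) ✗
Counterexamples (restrictor pairs failing the scope): 7.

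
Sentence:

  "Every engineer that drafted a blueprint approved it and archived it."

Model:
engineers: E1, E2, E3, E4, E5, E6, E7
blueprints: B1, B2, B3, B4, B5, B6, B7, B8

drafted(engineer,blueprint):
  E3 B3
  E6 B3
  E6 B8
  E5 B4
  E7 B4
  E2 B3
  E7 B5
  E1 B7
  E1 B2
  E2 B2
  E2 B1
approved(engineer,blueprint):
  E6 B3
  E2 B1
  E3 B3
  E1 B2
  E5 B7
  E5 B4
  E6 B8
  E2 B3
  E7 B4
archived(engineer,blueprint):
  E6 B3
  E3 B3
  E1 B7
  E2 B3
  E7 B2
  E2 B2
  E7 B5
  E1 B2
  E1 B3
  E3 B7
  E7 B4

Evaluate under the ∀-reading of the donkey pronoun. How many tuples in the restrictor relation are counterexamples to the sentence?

"it" takes "a blueprint" as antecedent — a donkey pronoun bound across the clause boundary.
Strong reading: for every (e,b) with drafted(e,b), approved(e,b) ∧ archived(e,b).
Restrictor pairs: (E1,B2) ✓  (E1,B7) ✗  (E2,B1) ✗  (E2,B2) ✗  (E2,B3) ✓  (E3,B3) ✓  (E5,B4) ✗  (E6,B3) ✓  (E6,B8) ✗  (E7,B4) ✓  (E7,B5) ✗
Counterexamples (restrictor pairs failing the scope): 6.

6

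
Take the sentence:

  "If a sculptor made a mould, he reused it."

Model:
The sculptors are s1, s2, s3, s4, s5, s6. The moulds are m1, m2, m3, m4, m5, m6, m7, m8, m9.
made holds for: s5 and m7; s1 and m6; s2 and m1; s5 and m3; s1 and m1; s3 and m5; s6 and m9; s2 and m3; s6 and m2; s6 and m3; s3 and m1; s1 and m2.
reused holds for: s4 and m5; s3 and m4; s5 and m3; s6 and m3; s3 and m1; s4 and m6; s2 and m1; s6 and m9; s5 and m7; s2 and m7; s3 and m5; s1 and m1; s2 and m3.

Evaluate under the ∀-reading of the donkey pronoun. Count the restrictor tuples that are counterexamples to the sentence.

3

"it" takes "a mould" as antecedent — a donkey pronoun bound across the clause boundary.
Strong reading: for every (s,m) with made(s,m), reused(s,m).
Restrictor pairs: (s1,m1) ✓  (s1,m2) ✗  (s1,m6) ✗  (s2,m1) ✓  (s2,m3) ✓  (s3,m1) ✓  (s3,m5) ✓  (s5,m3) ✓  (s5,m7) ✓  (s6,m2) ✗  (s6,m3) ✓  (s6,m9) ✓
Counterexamples (restrictor pairs failing the scope): 3.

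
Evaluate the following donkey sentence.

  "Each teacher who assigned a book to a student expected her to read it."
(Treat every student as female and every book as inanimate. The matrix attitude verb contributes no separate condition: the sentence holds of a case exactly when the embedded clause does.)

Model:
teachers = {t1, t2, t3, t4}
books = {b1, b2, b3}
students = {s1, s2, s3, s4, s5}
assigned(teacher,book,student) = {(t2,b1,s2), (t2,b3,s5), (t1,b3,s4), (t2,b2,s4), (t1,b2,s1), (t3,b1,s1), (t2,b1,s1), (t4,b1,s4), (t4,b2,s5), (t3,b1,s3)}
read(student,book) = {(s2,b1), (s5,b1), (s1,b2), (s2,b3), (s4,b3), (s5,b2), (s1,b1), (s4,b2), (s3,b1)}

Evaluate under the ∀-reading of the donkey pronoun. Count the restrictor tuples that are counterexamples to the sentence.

2

"her" takes "a student" as antecedent and "it" takes "a book"; both are donkey pronouns co-varying with the restrictor.
Strong reading: for every (t,b,s) with assigned(t,b,s), read(s,b).
Restrictor triples: (t1,b2,s1)→read(s1,b2) ✓  (t1,b3,s4)→read(s4,b3) ✓  (t2,b1,s1)→read(s1,b1) ✓  (t2,b1,s2)→read(s2,b1) ✓  (t2,b2,s4)→read(s4,b2) ✓  (t2,b3,s5)→read(s5,b3) ✗  (t3,b1,s1)→read(s1,b1) ✓  (t3,b1,s3)→read(s3,b1) ✓  (t4,b1,s4)→read(s4,b1) ✗  (t4,b2,s5)→read(s5,b2) ✓
Counterexamples (restrictor triples failing the scope): 2.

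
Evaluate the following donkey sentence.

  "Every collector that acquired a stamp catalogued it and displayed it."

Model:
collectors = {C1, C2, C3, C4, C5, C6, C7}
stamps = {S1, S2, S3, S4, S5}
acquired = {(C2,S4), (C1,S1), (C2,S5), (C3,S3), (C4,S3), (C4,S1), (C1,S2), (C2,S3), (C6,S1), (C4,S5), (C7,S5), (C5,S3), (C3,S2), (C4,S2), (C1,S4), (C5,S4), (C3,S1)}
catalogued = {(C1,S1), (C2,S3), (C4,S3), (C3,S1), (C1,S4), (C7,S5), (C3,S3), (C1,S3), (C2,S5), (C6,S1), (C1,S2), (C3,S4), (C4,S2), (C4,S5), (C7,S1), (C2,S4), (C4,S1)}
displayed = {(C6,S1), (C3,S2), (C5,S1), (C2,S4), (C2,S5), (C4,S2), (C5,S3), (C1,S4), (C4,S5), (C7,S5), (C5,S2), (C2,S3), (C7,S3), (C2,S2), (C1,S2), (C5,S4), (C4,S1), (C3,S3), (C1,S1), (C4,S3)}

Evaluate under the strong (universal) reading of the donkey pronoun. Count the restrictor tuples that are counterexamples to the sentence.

4

"it" takes "a stamp" as antecedent — a donkey pronoun bound across the clause boundary.
Strong reading: for every (c,s) with acquired(c,s), catalogued(c,s) ∧ displayed(c,s).
Restrictor pairs: (C1,S1) ✓  (C1,S2) ✓  (C1,S4) ✓  (C2,S3) ✓  (C2,S4) ✓  (C2,S5) ✓  (C3,S1) ✗  (C3,S2) ✗  (C3,S3) ✓  (C4,S1) ✓  (C4,S2) ✓  (C4,S3) ✓  (C4,S5) ✓  (C5,S3) ✗  (C5,S4) ✗  (C6,S1) ✓  (C7,S5) ✓
Counterexamples (restrictor pairs failing the scope): 4.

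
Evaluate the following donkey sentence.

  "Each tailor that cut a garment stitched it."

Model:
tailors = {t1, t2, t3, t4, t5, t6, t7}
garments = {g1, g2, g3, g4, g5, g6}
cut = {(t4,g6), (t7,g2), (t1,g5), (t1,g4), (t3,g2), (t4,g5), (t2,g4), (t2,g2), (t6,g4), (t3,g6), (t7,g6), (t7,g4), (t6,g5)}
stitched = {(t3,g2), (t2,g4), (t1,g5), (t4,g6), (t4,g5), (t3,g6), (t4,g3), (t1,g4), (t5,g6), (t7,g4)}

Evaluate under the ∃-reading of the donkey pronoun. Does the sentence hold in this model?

False

"it" takes "a garment" as antecedent — a donkey pronoun bound across the clause boundary.
Weak reading: every tailor t with some cut-garment has at least one cut-garment g such that stitched(t,g).
Per tailor: t1:✓  t2:✓  t3:✓  t4:✓  t6:✗  t7:✓
t6 has no witness among its cut-garments.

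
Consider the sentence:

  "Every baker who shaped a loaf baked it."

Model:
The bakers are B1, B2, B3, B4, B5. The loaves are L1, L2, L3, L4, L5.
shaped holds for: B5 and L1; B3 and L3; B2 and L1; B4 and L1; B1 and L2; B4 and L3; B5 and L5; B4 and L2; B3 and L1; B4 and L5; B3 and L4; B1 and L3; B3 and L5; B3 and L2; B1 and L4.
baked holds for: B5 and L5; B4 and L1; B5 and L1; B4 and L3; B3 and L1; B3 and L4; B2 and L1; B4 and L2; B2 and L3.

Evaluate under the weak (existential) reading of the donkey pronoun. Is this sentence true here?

False

"it" takes "a loaf" as antecedent — a donkey pronoun bound across the clause boundary.
Weak reading: every baker b with some shaped-loaf has at least one shaped-loaf l such that baked(b,l).
Per baker: B1:✗  B2:✓  B3:✓  B4:✓  B5:✓
B1 has no witness among its shaped-loaves.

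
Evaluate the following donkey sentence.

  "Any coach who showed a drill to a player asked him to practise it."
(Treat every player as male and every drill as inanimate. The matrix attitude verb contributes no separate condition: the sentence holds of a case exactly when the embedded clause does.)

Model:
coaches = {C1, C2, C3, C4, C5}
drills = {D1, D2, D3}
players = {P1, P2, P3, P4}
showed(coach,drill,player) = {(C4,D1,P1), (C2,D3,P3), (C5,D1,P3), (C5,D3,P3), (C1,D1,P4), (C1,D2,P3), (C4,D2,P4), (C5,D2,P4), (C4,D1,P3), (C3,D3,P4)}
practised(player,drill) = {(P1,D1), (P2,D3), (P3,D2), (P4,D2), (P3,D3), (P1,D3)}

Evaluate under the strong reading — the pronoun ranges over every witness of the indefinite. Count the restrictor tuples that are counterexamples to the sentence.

4

"him" takes "a player" as antecedent and "it" takes "a drill"; both are donkey pronouns co-varying with the restrictor.
Strong reading: for every (c,d,p) with showed(c,d,p), practised(p,d).
Restrictor triples: (C1,D1,P4)→practised(P4,D1) ✗  (C1,D2,P3)→practised(P3,D2) ✓  (C2,D3,P3)→practised(P3,D3) ✓  (C3,D3,P4)→practised(P4,D3) ✗  (C4,D1,P1)→practised(P1,D1) ✓  (C4,D1,P3)→practised(P3,D1) ✗  (C4,D2,P4)→practised(P4,D2) ✓  (C5,D1,P3)→practised(P3,D1) ✗  (C5,D2,P4)→practised(P4,D2) ✓  (C5,D3,P3)→practised(P3,D3) ✓
Counterexamples (restrictor triples failing the scope): 4.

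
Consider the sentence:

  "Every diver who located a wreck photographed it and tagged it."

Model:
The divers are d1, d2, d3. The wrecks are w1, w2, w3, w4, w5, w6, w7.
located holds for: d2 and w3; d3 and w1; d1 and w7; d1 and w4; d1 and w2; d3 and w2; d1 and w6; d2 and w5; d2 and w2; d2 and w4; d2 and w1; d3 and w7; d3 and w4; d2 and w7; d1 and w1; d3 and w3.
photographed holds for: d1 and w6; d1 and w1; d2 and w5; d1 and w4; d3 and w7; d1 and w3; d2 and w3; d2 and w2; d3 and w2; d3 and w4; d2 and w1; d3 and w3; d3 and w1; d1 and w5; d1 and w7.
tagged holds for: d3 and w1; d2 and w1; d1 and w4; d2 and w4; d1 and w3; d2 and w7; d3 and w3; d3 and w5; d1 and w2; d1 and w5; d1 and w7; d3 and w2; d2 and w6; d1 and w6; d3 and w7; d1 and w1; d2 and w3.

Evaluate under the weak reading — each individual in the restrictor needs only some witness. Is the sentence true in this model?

"it" takes "a wreck" as antecedent — a donkey pronoun bound across the clause boundary.
Weak reading: every diver d with some located-wreck has at least one located-wreck w such that photographed(d,w) ∧ tagged(d,w).
Per diver: d1:✓  d2:✓  d3:✓
Every diver in the restrictor has a witness.

True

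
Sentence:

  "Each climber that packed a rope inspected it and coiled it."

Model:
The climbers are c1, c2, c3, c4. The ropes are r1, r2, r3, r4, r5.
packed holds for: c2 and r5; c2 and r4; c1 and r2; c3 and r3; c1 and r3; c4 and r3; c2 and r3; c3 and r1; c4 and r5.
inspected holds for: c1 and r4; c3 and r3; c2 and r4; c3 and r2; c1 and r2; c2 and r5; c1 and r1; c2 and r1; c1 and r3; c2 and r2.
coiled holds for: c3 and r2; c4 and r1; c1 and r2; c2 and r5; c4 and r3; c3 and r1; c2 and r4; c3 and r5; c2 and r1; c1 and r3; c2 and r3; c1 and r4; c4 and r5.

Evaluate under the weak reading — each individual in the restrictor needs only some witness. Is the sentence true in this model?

"it" takes "a rope" as antecedent — a donkey pronoun bound across the clause boundary.
Weak reading: every climber c with some packed-rope has at least one packed-rope r such that inspected(c,r) ∧ coiled(c,r).
Per climber: c1:✓  c2:✓  c3:✗  c4:✗
c3 has no witness among its packed-ropes.

False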